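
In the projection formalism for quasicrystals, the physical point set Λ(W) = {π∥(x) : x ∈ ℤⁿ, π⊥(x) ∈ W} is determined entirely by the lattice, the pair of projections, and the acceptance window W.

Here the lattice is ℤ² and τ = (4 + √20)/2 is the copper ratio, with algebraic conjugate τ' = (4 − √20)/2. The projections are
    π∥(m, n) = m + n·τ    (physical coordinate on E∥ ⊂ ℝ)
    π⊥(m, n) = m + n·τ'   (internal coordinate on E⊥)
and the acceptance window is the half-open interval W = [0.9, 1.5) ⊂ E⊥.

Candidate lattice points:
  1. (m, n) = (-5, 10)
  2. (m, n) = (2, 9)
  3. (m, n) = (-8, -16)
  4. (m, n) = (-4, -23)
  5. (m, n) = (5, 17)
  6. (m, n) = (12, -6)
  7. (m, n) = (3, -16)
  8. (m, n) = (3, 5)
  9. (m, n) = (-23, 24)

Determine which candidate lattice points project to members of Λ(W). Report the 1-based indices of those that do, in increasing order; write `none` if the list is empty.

Compute τ' = (4−√20)/2 = -0.236068, so π⊥(m,n) = m -0.236068·n.
candidate 1: (m,n)=(-5,10) → π∥ = -5+10·τ ≈ 37.360680, π⊥ = -5+10·τ' ≈ -7.360680 ∉ [0.9, 1.5) ⇒ out
candidate 2: (m,n)=(2,9) → π∥ = 2+9·τ ≈ 40.124612, π⊥ = 2+9·τ' ≈ -0.124612 ∉ [0.9, 1.5) ⇒ out
candidate 3: (m,n)=(-8,-16) → π∥ = -8-16·τ ≈ -75.777088, π⊥ = -8-16·τ' ≈ -4.222912 ∉ [0.9, 1.5) ⇒ out
candidate 4: (m,n)=(-4,-23) → π∥ = -4-23·τ ≈ -101.429563, π⊥ = -4-23·τ' ≈ 1.429563 ∈ [0.9, 1.5) ⇒ IN Λ
candidate 5: (m,n)=(5,17) → π∥ = 5+17·τ ≈ 77.013156, π⊥ = 5+17·τ' ≈ 0.986844 ∈ [0.9, 1.5) ⇒ IN Λ
candidate 6: (m,n)=(12,-6) → π∥ = 12-6·τ ≈ -13.416408, π⊥ = 12-6·τ' ≈ 13.416408 ∉ [0.9, 1.5) ⇒ out
candidate 7: (m,n)=(3,-16) → π∥ = 3-16·τ ≈ -64.777088, π⊥ = 3-16·τ' ≈ 6.777088 ∉ [0.9, 1.5) ⇒ out
candidate 8: (m,n)=(3,5) → π∥ = 3+5·τ ≈ 24.180340, π⊥ = 3+5·τ' ≈ 1.819660 ∉ [0.9, 1.5) ⇒ out
candidate 9: (m,n)=(-23,24) → π∥ = -23+24·τ ≈ 78.665631, π⊥ = -23+24·τ' ≈ -28.665631 ∉ [0.9, 1.5) ⇒ out

4, 5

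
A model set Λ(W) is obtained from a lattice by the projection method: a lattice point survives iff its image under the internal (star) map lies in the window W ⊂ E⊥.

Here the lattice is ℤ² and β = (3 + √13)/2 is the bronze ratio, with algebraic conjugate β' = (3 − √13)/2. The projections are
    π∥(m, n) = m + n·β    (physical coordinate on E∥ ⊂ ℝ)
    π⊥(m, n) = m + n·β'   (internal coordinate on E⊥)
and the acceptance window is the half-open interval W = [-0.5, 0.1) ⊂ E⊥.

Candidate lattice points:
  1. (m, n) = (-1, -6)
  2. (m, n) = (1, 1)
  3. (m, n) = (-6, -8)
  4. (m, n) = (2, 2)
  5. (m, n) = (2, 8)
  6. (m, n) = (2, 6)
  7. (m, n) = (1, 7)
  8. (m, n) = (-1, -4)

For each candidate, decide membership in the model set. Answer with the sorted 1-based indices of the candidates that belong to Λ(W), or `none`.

β' = (3−√13)/2 ≈ -0.3028.
candidate 1: (m,n)=(-1,-6) → π∥ = -1-6·β ≈ -20.8167, π⊥ = -1-6·β' ≈ 0.8167 ∉ [-0.5, 0.1) ⇒ out
candidate 2: (m,n)=(1,1) → π∥ = 1+1·β ≈ 4.3028, π⊥ = 1+1·β' ≈ 0.6972 ∉ [-0.5, 0.1) ⇒ out
candidate 3: (m,n)=(-6,-8) → π∥ = -6-8·β ≈ -32.4222, π⊥ = -6-8·β' ≈ -3.5778 ∉ [-0.5, 0.1) ⇒ out
candidate 4: (m,n)=(2,2) → π∥ = 2+2·β ≈ 8.6056, π⊥ = 2+2·β' ≈ 1.3944 ∉ [-0.5, 0.1) ⇒ out
candidate 5: (m,n)=(2,8) → π∥ = 2+8·β ≈ 28.4222, π⊥ = 2+8·β' ≈ -0.4222 ∈ [-0.5, 0.1) ⇒ IN Λ
candidate 6: (m,n)=(2,6) → π∥ = 2+6·β ≈ 21.8167, π⊥ = 2+6·β' ≈ 0.1833 ∉ [-0.5, 0.1) ⇒ out
candidate 7: (m,n)=(1,7) → π∥ = 1+7·β ≈ 24.1194, π⊥ = 1+7·β' ≈ -1.1194 ∉ [-0.5, 0.1) ⇒ out
candidate 8: (m,n)=(-1,-4) → π∥ = -1-4·β ≈ -14.2111, π⊥ = -1-4·β' ≈ 0.2111 ∉ [-0.5, 0.1) ⇒ out

5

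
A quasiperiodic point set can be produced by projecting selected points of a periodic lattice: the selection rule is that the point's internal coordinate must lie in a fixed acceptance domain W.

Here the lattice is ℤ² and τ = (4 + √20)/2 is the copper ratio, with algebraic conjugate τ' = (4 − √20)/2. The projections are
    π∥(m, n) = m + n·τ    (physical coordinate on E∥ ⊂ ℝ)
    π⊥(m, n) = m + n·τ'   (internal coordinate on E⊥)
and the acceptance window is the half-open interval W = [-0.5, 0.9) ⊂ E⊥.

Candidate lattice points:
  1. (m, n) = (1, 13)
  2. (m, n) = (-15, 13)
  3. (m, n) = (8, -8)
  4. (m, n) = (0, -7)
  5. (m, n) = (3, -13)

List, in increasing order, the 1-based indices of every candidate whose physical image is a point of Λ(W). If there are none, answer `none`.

τ' = (4−√20)/2 ≈ -0.236068.
#1 (1,13): internal coord 1 + (13)·τ' = -2.068884; -2.068884 ∉ [-0.5, 0.9) → out
#2 (-15,13): internal coord -15 + (13)·τ' = -18.068884; -18.068884 ∉ [-0.5, 0.9) → out
#3 (8,-8): internal coord 8 + (-8)·τ' = +9.888544; +9.888544 ∉ [-0.5, 0.9) → out
#4 (0,-7): internal coord 0 + (-7)·τ' = +1.652476; +1.652476 ∉ [-0.5, 0.9) → out
#5 (3,-13): internal coord 3 + (-13)·τ' = +6.068884; +6.068884 ∉ [-0.5, 0.9) → out

none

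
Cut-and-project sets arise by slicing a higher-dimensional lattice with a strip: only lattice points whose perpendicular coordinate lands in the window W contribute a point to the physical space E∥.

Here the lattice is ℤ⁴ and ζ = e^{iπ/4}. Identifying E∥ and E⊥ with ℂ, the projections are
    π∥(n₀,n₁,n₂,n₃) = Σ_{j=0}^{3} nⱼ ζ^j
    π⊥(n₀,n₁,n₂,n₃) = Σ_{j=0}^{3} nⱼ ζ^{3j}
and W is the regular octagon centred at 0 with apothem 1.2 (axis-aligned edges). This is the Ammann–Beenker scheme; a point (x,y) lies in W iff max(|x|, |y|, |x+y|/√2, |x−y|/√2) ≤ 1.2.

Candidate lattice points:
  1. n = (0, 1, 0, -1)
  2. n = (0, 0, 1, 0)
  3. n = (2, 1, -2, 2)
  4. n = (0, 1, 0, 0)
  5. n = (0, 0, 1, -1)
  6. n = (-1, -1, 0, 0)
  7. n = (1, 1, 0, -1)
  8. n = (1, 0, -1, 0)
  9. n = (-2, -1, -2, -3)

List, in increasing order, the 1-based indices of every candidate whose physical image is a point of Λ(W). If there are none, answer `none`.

2, 4, 6, 7

With ζ = e^{iπ/4} the internal vectors are ζ^0,ζ^3,ζ^6,ζ^9.
candidate 1: n = (0, 1, 0, -1) → π⊥ ≈ (-1.41421, +0.00000); max(|x|,|y|,|x±y|/√2) = 1.41421 > 1.2 ⇒ ∉ W
candidate 2: n = (0, 0, 1, 0) → π⊥ ≈ (+0.00000, -1.00000); max(|x|,|y|,|x±y|/√2) = 1.00000 ≤ 1.2 ⇒ ∈ W
candidate 3: n = (2, 1, -2, 2) → π⊥ ≈ (+2.70711, +4.12132); max(|x|,|y|,|x±y|/√2) = 4.82843 > 1.2 ⇒ ∉ W
candidate 4: n = (0, 1, 0, 0) → π⊥ ≈ (-0.70711, +0.70711); max(|x|,|y|,|x±y|/√2) = 1.00000 ≤ 1.2 ⇒ ∈ W
candidate 5: n = (0, 0, 1, -1) → π⊥ ≈ (-0.70711, -1.70711); max(|x|,|y|,|x±y|/√2) = 1.70711 > 1.2 ⇒ ∉ W
candidate 6: n = (-1, -1, 0, 0) → π⊥ ≈ (-0.29289, -0.70711); max(|x|,|y|,|x±y|/√2) = 0.70711 ≤ 1.2 ⇒ ∈ W
candidate 7: n = (1, 1, 0, -1) → π⊥ ≈ (-0.41421, +0.00000); max(|x|,|y|,|x±y|/√2) = 0.41421 ≤ 1.2 ⇒ ∈ W
candidate 8: n = (1, 0, -1, 0) → π⊥ ≈ (+1.00000, +1.00000); max(|x|,|y|,|x±y|/√2) = 1.41421 > 1.2 ⇒ ∉ W
candidate 9: n = (-2, -1, -2, -3) → π⊥ ≈ (-3.41421, -0.82843); max(|x|,|y|,|x±y|/√2) = 3.41421 > 1.2 ⇒ ∉ W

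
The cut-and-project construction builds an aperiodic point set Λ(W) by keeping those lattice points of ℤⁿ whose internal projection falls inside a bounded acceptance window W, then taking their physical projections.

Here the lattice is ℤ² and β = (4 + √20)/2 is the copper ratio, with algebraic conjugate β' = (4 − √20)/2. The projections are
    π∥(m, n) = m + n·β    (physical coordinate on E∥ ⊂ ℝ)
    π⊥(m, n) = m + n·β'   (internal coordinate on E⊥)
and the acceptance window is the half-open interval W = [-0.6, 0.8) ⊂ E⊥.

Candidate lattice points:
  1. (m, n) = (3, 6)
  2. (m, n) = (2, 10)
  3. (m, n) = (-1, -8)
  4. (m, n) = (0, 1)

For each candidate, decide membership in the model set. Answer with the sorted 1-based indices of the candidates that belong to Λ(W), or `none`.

2, 4

Compute β' = (4−√20)/2 = -0.2361, so π⊥(m,n) = m -0.2361·n.
candidate 1: (m,n)=(3,6) → π∥ = 3+6·β ≈ 28.4164, π⊥ = 3+6·β' ≈ 1.5836 ∉ [-0.6, 0.8) ⇒ out
candidate 2: (m,n)=(2,10) → π∥ = 2+10·β ≈ 44.3607, π⊥ = 2+10·β' ≈ -0.3607 ∈ [-0.6, 0.8) ⇒ IN Λ
candidate 3: (m,n)=(-1,-8) → π∥ = -1-8·β ≈ -34.8885, π⊥ = -1-8·β' ≈ 0.8885 ∉ [-0.6, 0.8) ⇒ out
candidate 4: (m,n)=(0,1) → π∥ = 0+1·β ≈ 4.2361, π⊥ = 0+1·β' ≈ -0.2361 ∈ [-0.6, 0.8) ⇒ IN Λ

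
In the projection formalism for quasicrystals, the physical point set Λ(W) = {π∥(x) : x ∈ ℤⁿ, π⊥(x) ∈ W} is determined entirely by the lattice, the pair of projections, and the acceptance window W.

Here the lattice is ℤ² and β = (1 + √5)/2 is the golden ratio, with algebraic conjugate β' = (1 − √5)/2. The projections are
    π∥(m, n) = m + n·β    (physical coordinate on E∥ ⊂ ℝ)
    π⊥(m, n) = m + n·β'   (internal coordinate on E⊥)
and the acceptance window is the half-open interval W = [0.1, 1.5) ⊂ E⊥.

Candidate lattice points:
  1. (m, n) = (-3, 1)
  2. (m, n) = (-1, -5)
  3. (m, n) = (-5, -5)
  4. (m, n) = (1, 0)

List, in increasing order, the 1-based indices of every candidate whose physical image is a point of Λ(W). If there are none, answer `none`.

4

Compute β' = (1−√5)/2 = -0.61803, so π⊥(m,n) = m -0.61803·n.
#1 (-3,1): internal coord -3 + (1)·β' = -3.61803; -3.61803 ∉ [0.1, 1.5) → out
#2 (-1,-5): internal coord -1 + (-5)·β' = +2.09017; +2.09017 ∉ [0.1, 1.5) → out
#3 (-5,-5): internal coord -5 + (-5)·β' = -1.90983; -1.90983 ∉ [0.1, 1.5) → out
#4 (1,0): internal coord 1 + (0)·β' = +1.00000; +1.00000 ∈ [0.1, 1.5) → IN Λ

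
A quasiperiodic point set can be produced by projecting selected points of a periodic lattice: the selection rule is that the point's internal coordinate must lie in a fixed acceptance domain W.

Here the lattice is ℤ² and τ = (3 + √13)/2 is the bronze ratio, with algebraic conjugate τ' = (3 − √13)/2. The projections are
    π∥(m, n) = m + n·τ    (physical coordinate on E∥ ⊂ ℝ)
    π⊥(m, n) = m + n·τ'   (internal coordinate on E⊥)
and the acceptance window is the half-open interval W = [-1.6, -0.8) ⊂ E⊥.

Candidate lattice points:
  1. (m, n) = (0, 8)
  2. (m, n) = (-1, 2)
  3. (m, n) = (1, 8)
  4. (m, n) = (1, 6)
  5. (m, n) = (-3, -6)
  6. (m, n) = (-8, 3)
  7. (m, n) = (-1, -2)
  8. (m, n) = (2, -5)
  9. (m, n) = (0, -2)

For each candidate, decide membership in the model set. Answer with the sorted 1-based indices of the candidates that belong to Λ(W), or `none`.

3, 4, 5

Numerically τ ≈ 3.302776 and τ' = −1/τ ≈ -0.302776.
[1] lift (0,8): star map gives -2.422205; window check -1.6 ≤ -2.422205 < -0.8 is false → out
[2] lift (-1,2): star map gives -1.605551; window check -1.6 ≤ -1.605551 < -0.8 is false → out
[3] lift (1,8): star map gives -1.422205; window check -1.6 ≤ -1.422205 < -0.8 is true → IN Λ
[4] lift (1,6): star map gives -0.816654; window check -1.6 ≤ -0.816654 < -0.8 is true → IN Λ
[5] lift (-3,-6): star map gives -1.183346; window check -1.6 ≤ -1.183346 < -0.8 is true → IN Λ
[6] lift (-8,3): star map gives -8.908327; window check -1.6 ≤ -8.908327 < -0.8 is false → out
[7] lift (-1,-2): star map gives -0.394449; window check -1.6 ≤ -0.394449 < -0.8 is false → out
[8] lift (2,-5): star map gives 3.513878; window check -1.6 ≤ 3.513878 < -0.8 is false → out
[9] lift (0,-2): star map gives 0.605551; window check -1.6 ≤ 0.605551 < -0.8 is false → out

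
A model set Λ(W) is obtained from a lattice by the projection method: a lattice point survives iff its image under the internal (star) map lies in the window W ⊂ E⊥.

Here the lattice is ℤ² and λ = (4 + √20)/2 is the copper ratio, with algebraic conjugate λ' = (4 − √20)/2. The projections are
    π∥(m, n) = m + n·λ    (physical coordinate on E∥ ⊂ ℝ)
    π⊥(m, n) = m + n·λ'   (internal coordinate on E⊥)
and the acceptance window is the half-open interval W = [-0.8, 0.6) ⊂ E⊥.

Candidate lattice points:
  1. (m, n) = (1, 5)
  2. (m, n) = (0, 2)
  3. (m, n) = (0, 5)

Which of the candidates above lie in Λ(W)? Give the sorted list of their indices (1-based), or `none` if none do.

1, 2

Compute λ' = (4−√20)/2 = -0.236068, so π⊥(m,n) = m -0.236068·n.
[1] lift (1,5): star map gives -0.180340; window check -0.8 ≤ -0.180340 < 0.6 is true → IN Λ
[2] lift (0,2): star map gives -0.472136; window check -0.8 ≤ -0.472136 < 0.6 is true → IN Λ
[3] lift (0,5): star map gives -1.180340; window check -0.8 ≤ -1.180340 < 0.6 is false → out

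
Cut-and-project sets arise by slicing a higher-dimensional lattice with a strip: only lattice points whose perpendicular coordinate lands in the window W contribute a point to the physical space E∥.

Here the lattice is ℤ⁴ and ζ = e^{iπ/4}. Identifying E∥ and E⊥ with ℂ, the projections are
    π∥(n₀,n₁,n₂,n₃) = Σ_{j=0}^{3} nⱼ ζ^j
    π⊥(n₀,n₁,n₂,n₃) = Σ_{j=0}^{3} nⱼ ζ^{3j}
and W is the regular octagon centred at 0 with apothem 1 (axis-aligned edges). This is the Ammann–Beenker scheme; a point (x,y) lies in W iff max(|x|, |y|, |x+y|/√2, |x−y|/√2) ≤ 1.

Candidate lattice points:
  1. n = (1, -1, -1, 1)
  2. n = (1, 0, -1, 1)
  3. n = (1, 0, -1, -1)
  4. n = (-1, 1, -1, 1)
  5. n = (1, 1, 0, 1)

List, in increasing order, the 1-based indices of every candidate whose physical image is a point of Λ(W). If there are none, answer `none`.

π⊥(n) = n₀ + n₁ζ³ + n₂ζ⁶ + n₃ζ⁹ where ζ = e^{iπ/4}.
#1 (1, -1, -1, 1): internal (2.414214, 1.000000); octagon support 2.414214 vs apothem 1 → ∉ W
#2 (1, 0, -1, 1): internal (1.707107, 1.707107); octagon support 2.414214 vs apothem 1 → ∉ W
#3 (1, 0, -1, -1): internal (0.292893, 0.292893); octagon support 0.414214 vs apothem 1 → ∈ W
#4 (-1, 1, -1, 1): internal (-1.000000, 2.414214); octagon support 2.414214 vs apothem 1 → ∉ W
#5 (1, 1, 0, 1): internal (1.000000, 1.414214); octagon support 1.707107 vs apothem 1 → ∉ W

3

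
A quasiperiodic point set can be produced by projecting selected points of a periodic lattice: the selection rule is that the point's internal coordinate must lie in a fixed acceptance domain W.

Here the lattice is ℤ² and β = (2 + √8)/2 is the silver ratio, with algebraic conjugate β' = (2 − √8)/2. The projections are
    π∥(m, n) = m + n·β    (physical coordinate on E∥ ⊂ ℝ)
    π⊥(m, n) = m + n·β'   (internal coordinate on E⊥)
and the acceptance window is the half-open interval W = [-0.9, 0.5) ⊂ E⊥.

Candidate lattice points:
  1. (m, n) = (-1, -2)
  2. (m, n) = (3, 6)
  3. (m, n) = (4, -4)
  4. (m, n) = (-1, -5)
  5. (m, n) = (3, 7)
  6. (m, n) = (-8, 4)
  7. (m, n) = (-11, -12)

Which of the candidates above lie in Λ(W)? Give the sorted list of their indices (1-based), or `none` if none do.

1, 5

Compute β' = (2−√8)/2 = -0.414214, so π⊥(m,n) = m -0.414214·n.
#1 (-1,-2): internal coord -1 + (-2)·β' = -0.171573; -0.171573 ∈ [-0.9, 0.5) → IN Λ
#2 (3,6): internal coord 3 + (6)·β' = +0.514719; +0.514719 ∉ [-0.9, 0.5) → out
#3 (4,-4): internal coord 4 + (-4)·β' = +5.656854; +5.656854 ∉ [-0.9, 0.5) → out
#4 (-1,-5): internal coord -1 + (-5)·β' = +1.071068; +1.071068 ∉ [-0.9, 0.5) → out
#5 (3,7): internal coord 3 + (7)·β' = +0.100505; +0.100505 ∈ [-0.9, 0.5) → IN Λ
#6 (-8,4): internal coord -8 + (4)·β' = -9.656854; -9.656854 ∉ [-0.9, 0.5) → out
#7 (-11,-12): internal coord -11 + (-12)·β' = -6.029437; -6.029437 ∉ [-0.9, 0.5) → out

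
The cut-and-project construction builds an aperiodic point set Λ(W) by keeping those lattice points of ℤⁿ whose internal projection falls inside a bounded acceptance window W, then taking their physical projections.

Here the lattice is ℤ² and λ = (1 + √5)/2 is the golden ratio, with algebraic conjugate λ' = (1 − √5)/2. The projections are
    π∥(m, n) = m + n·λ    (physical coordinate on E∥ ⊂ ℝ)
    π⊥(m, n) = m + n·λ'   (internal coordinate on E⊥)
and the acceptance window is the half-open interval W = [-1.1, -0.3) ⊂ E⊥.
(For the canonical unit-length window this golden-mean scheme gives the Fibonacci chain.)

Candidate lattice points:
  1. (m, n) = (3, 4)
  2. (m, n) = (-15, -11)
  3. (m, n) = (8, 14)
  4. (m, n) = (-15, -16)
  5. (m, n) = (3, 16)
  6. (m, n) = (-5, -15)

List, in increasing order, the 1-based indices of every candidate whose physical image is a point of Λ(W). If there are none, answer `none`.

3

λ' = (1−√5)/2 ≈ -0.618034.
[1] lift (3,4): star map gives 0.527864; window check -1.1 ≤ 0.527864 < -0.3 is false → out
[2] lift (-15,-11): star map gives -8.201626; window check -1.1 ≤ -8.201626 < -0.3 is false → out
[3] lift (8,14): star map gives -0.652476; window check -1.1 ≤ -0.652476 < -0.3 is true → IN Λ
[4] lift (-15,-16): star map gives -5.111456; window check -1.1 ≤ -5.111456 < -0.3 is false → out
[5] lift (3,16): star map gives -6.888544; window check -1.1 ≤ -6.888544 < -0.3 is false → out
[6] lift (-5,-15): star map gives 4.270510; window check -1.1 ≤ 4.270510 < -0.3 is false → out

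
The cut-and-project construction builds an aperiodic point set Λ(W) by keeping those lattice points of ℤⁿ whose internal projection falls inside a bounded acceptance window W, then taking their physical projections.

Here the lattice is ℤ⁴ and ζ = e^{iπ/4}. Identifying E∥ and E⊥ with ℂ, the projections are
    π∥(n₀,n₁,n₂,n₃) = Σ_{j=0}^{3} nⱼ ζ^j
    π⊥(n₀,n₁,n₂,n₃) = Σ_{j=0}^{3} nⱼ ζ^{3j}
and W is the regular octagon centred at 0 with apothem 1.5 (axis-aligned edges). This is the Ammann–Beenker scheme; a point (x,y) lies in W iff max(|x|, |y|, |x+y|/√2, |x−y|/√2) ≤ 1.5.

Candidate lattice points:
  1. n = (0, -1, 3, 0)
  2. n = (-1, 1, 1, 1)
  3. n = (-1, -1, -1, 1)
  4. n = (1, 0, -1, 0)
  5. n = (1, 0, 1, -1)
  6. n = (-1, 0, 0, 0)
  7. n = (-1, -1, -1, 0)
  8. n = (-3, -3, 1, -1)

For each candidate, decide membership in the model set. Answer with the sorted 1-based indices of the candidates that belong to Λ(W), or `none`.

Internal map: ζ^{3j} for j=0..3 gives (1,0), (−√2/2,√2/2), (0,−1), (√2/2,√2/2).
candidate 1: n = (0, -1, 3, 0) → π⊥ ≈ (+0.707107, -3.707107); max(|x|,|y|,|x±y|/√2) = 3.707107 > 1.5 ⇒ ∉ W
candidate 2: n = (-1, 1, 1, 1) → π⊥ ≈ (-1.000000, +0.414214); max(|x|,|y|,|x±y|/√2) = 1.000000 ≤ 1.5 ⇒ ∈ W
candidate 3: n = (-1, -1, -1, 1) → π⊥ ≈ (+0.414214, +1.000000); max(|x|,|y|,|x±y|/√2) = 1.000000 ≤ 1.5 ⇒ ∈ W
candidate 4: n = (1, 0, -1, 0) → π⊥ ≈ (+1.000000, +1.000000); max(|x|,|y|,|x±y|/√2) = 1.414214 ≤ 1.5 ⇒ ∈ W
candidate 5: n = (1, 0, 1, -1) → π⊥ ≈ (+0.292893, -1.707107); max(|x|,|y|,|x±y|/√2) = 1.707107 > 1.5 ⇒ ∉ W
candidate 6: n = (-1, 0, 0, 0) → π⊥ ≈ (-1.000000, +0.000000); max(|x|,|y|,|x±y|/√2) = 1.000000 ≤ 1.5 ⇒ ∈ W
candidate 7: n = (-1, -1, -1, 0) → π⊥ ≈ (-0.292893, +0.292893); max(|x|,|y|,|x±y|/√2) = 0.414214 ≤ 1.5 ⇒ ∈ W
candidate 8: n = (-3, -3, 1, -1) → π⊥ ≈ (-1.585786, -3.828427); max(|x|,|y|,|x±y|/√2) = 3.828427 > 1.5 ⇒ ∉ W

2, 3, 4, 6, 7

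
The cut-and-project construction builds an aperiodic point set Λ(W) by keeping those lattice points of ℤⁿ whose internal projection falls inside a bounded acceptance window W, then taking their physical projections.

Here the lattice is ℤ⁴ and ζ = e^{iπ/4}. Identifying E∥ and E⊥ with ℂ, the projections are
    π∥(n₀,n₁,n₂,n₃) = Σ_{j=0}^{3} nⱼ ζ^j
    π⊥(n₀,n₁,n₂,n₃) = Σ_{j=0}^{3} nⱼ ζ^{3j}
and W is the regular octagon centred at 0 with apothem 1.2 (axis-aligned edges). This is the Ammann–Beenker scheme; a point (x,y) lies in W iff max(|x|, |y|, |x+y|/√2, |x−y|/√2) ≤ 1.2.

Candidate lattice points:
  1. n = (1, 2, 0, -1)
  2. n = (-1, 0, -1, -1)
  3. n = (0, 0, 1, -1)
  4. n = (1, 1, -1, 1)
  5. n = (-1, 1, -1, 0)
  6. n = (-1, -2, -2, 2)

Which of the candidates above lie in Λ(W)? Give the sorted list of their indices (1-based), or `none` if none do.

Internal map: ζ^{3j} for j=0..3 gives (1,0), (−√2/2,√2/2), (0,−1), (√2/2,√2/2).
#1 (1, 2, 0, -1): internal (-1.1213, 0.7071); octagon support 1.2929 vs apothem 1.2 → ∉ W
#2 (-1, 0, -1, -1): internal (-1.7071, 0.2929); octagon support 1.7071 vs apothem 1.2 → ∉ W
#3 (0, 0, 1, -1): internal (-0.7071, -1.7071); octagon support 1.7071 vs apothem 1.2 → ∉ W
#4 (1, 1, -1, 1): internal (1.0000, 2.4142); octagon support 2.4142 vs apothem 1.2 → ∉ W
#5 (-1, 1, -1, 0): internal (-1.7071, 1.7071); octagon support 2.4142 vs apothem 1.2 → ∉ W
#6 (-1, -2, -2, 2): internal (1.8284, 2.0000); octagon support 2.7071 vs apothem 1.2 → ∉ W

none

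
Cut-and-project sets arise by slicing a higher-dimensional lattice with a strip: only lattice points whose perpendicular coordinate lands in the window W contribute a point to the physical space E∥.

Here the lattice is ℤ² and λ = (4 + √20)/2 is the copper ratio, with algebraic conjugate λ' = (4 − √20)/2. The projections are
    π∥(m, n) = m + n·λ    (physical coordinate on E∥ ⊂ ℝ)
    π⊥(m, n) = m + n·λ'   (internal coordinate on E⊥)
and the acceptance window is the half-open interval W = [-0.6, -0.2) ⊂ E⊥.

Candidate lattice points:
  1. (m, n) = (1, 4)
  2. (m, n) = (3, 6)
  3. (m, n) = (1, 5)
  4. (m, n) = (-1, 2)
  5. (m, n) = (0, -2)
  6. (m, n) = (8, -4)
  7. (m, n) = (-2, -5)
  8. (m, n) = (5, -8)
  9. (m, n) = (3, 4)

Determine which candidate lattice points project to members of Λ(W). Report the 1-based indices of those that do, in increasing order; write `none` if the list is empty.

Numerically λ ≈ 4.236068 and λ' = −1/λ ≈ -0.236068.
#1 (1,4): internal coord 1 + (4)·λ' = +0.055728; +0.055728 ∉ [-0.6, -0.2) → out
#2 (3,6): internal coord 3 + (6)·λ' = +1.583592; +1.583592 ∉ [-0.6, -0.2) → out
#3 (1,5): internal coord 1 + (5)·λ' = -0.180340; -0.180340 ∉ [-0.6, -0.2) → out
#4 (-1,2): internal coord -1 + (2)·λ' = -1.472136; -1.472136 ∉ [-0.6, -0.2) → out
#5 (0,-2): internal coord 0 + (-2)·λ' = +0.472136; +0.472136 ∉ [-0.6, -0.2) → out
#6 (8,-4): internal coord 8 + (-4)·λ' = +8.944272; +8.944272 ∉ [-0.6, -0.2) → out
#7 (-2,-5): internal coord -2 + (-5)·λ' = -0.819660; -0.819660 ∉ [-0.6, -0.2) → out
#8 (5,-8): internal coord 5 + (-8)·λ' = +6.888544; +6.888544 ∉ [-0.6, -0.2) → out
#9 (3,4): internal coord 3 + (4)·λ' = +2.055728; +2.055728 ∉ [-0.6, -0.2) → out

none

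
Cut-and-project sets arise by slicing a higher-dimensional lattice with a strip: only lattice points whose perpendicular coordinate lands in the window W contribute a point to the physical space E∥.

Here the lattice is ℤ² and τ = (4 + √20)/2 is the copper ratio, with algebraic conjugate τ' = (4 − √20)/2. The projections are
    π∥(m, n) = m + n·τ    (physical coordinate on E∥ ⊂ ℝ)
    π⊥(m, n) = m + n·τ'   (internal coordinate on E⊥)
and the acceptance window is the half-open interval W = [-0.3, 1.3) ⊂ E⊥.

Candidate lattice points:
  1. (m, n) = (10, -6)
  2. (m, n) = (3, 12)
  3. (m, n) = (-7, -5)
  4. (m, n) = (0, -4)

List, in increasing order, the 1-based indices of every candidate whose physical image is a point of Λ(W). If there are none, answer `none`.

Numerically τ ≈ 4.236068 and τ' = −1/τ ≈ -0.236068.
#1 (10,-6): internal coord 10 + (-6)·τ' = +11.416408; +11.416408 ∉ [-0.3, 1.3) → out
#2 (3,12): internal coord 3 + (12)·τ' = +0.167184; +0.167184 ∈ [-0.3, 1.3) → IN Λ
#3 (-7,-5): internal coord -7 + (-5)·τ' = -5.819660; -5.819660 ∉ [-0.3, 1.3) → out
#4 (0,-4): internal coord 0 + (-4)·τ' = +0.944272; +0.944272 ∈ [-0.3, 1.3) → IN Λ

2, 4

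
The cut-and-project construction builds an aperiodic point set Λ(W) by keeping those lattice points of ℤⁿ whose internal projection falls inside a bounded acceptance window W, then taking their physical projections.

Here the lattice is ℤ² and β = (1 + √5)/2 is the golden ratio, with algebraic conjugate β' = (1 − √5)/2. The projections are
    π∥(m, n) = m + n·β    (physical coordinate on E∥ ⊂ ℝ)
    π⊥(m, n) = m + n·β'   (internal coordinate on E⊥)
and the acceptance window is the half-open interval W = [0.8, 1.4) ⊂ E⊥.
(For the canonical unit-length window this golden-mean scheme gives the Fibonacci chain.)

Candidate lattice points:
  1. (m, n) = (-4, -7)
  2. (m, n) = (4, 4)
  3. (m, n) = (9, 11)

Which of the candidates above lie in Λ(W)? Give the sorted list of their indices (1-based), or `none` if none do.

β' = (1−√5)/2 ≈ -0.6180.
[1] lift (-4,-7): star map gives 0.3262; window check 0.8 ≤ 0.3262 < 1.4 is false → out
[2] lift (4,4): star map gives 1.5279; window check 0.8 ≤ 1.5279 < 1.4 is false → out
[3] lift (9,11): star map gives 2.2016; window check 0.8 ≤ 2.2016 < 1.4 is false → out

none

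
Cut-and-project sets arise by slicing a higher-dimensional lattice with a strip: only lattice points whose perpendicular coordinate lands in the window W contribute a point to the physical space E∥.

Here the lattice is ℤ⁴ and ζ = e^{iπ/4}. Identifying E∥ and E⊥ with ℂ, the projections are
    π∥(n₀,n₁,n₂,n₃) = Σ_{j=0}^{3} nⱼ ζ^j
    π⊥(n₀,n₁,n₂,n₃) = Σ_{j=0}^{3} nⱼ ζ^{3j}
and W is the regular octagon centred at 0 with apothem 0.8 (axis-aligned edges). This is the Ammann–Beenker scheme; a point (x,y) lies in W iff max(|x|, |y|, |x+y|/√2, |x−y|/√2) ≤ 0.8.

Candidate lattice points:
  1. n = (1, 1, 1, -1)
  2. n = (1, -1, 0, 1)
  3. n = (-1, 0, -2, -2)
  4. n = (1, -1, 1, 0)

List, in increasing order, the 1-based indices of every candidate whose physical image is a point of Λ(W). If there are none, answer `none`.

none

With ζ = e^{iπ/4} the internal vectors are ζ^0,ζ^3,ζ^6,ζ^9.
#1 (1, 1, 1, -1): internal (-0.414214, -1.000000); octagon support 1.000000 vs apothem 0.8 → ∉ W
#2 (1, -1, 0, 1): internal (2.414214, 0.000000); octagon support 2.414214 vs apothem 0.8 → ∉ W
#3 (-1, 0, -2, -2): internal (-2.414214, 0.585786); octagon support 2.414214 vs apothem 0.8 → ∉ W
#4 (1, -1, 1, 0): internal (1.707107, -1.707107); octagon support 2.414214 vs apothem 0.8 → ∉ W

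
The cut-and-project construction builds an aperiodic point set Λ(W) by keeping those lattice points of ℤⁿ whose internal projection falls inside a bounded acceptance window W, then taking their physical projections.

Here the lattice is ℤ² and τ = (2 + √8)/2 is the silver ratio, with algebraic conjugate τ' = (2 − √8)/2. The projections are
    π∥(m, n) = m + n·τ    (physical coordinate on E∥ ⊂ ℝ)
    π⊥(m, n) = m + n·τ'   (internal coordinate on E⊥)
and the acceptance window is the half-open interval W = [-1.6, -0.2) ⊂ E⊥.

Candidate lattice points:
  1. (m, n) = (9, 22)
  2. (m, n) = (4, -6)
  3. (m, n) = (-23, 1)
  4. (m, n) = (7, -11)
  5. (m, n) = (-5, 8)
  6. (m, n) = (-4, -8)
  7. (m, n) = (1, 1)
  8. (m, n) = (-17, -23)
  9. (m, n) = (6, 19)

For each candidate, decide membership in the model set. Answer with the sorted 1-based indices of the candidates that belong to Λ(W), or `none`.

Compute τ' = (2−√8)/2 = -0.414214, so π⊥(m,n) = m -0.414214·n.
#1 (9,22): internal coord 9 + (22)·τ' = -0.112698; -0.112698 ∉ [-1.6, -0.2) → out
#2 (4,-6): internal coord 4 + (-6)·τ' = +6.485281; +6.485281 ∉ [-1.6, -0.2) → out
#3 (-23,1): internal coord -23 + (1)·τ' = -23.414214; -23.414214 ∉ [-1.6, -0.2) → out
#4 (7,-11): internal coord 7 + (-11)·τ' = +11.556349; +11.556349 ∉ [-1.6, -0.2) → out
#5 (-5,8): internal coord -5 + (8)·τ' = -8.313708; -8.313708 ∉ [-1.6, -0.2) → out
#6 (-4,-8): internal coord -4 + (-8)·τ' = -0.686292; -0.686292 ∈ [-1.6, -0.2) → IN Λ
#7 (1,1): internal coord 1 + (1)·τ' = +0.585786; +0.585786 ∉ [-1.6, -0.2) → out
#8 (-17,-23): internal coord -17 + (-23)·τ' = -7.473088; -7.473088 ∉ [-1.6, -0.2) → out
#9 (6,19): internal coord 6 + (19)·τ' = -1.870058; -1.870058 ∉ [-1.6, -0.2) → out

6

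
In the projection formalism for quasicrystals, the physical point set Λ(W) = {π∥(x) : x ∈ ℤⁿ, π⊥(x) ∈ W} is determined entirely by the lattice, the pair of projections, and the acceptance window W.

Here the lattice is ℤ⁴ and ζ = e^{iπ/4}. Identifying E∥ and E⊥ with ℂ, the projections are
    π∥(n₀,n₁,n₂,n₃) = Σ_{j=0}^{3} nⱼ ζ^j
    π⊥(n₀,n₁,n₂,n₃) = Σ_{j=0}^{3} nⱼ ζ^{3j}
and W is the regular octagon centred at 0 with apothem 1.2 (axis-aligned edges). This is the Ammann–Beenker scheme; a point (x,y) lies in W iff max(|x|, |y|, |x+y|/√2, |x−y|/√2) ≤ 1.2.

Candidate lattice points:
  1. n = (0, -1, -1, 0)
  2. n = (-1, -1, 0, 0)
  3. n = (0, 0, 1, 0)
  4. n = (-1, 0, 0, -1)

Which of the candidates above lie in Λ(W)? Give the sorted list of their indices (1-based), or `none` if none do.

1, 2, 3

Internal map: ζ^{3j} for j=0..3 gives (1,0), (−√2/2,√2/2), (0,−1), (√2/2,√2/2).
candidate 1: n = (0, -1, -1, 0) → π⊥ ≈ (+0.707107, +0.292893); max(|x|,|y|,|x±y|/√2) = 0.707107 ≤ 1.2 ⇒ ∈ W
candidate 2: n = (-1, -1, 0, 0) → π⊥ ≈ (-0.292893, -0.707107); max(|x|,|y|,|x±y|/√2) = 0.707107 ≤ 1.2 ⇒ ∈ W
candidate 3: n = (0, 0, 1, 0) → π⊥ ≈ (+0.000000, -1.000000); max(|x|,|y|,|x±y|/√2) = 1.000000 ≤ 1.2 ⇒ ∈ W
candidate 4: n = (-1, 0, 0, -1) → π⊥ ≈ (-1.707107, -0.707107); max(|x|,|y|,|x±y|/√2) = 1.707107 > 1.2 ⇒ ∉ W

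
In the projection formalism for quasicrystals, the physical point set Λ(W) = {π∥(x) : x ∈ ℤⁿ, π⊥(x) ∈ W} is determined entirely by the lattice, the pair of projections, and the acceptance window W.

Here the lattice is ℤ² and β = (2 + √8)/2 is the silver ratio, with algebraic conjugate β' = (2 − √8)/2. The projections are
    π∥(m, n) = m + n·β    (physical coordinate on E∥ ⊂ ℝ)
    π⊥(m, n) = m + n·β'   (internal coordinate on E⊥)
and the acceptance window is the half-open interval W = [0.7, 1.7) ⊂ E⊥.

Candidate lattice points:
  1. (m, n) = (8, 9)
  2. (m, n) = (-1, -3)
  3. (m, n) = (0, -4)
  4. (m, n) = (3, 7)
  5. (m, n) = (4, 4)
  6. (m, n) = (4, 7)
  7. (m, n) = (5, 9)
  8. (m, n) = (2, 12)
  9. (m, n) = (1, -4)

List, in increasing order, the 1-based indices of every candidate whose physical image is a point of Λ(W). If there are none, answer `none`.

Compute β' = (2−√8)/2 = -0.4142, so π⊥(m,n) = m -0.4142·n.
[1] lift (8,9): star map gives 4.2721; window check 0.7 ≤ 4.2721 < 1.7 is false → out
[2] lift (-1,-3): star map gives 0.2426; window check 0.7 ≤ 0.2426 < 1.7 is false → out
[3] lift (0,-4): star map gives 1.6569; window check 0.7 ≤ 1.6569 < 1.7 is true → IN Λ
[4] lift (3,7): star map gives 0.1005; window check 0.7 ≤ 0.1005 < 1.7 is false → out
[5] lift (4,4): star map gives 2.3431; window check 0.7 ≤ 2.3431 < 1.7 is false → out
[6] lift (4,7): star map gives 1.1005; window check 0.7 ≤ 1.1005 < 1.7 is true → IN Λ
[7] lift (5,9): star map gives 1.2721; window check 0.7 ≤ 1.2721 < 1.7 is true → IN Λ
[8] lift (2,12): star map gives -2.9706; window check 0.7 ≤ -2.9706 < 1.7 is false → out
[9] lift (1,-4): star map gives 2.6569; window check 0.7 ≤ 2.6569 < 1.7 is false → out

3, 6, 7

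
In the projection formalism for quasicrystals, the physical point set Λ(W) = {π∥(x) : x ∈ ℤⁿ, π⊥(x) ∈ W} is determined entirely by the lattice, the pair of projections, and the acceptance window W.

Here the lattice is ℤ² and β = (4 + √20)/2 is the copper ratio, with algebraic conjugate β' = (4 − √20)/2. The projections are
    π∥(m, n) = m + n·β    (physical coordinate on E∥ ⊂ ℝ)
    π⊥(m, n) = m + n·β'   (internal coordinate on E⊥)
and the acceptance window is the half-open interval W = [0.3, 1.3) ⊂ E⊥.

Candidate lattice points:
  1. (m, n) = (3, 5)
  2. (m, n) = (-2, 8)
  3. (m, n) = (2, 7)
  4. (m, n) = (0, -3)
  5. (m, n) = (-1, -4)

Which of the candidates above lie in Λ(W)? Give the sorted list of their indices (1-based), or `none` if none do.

Numerically β ≈ 4.236068 and β' = −1/β ≈ -0.236068.
#1 (3,5): internal coord 3 + (5)·β' = +1.819660; +1.819660 ∉ [0.3, 1.3) → out
#2 (-2,8): internal coord -2 + (8)·β' = -3.888544; -3.888544 ∉ [0.3, 1.3) → out
#3 (2,7): internal coord 2 + (7)·β' = +0.347524; +0.347524 ∈ [0.3, 1.3) → IN Λ
#4 (0,-3): internal coord 0 + (-3)·β' = +0.708204; +0.708204 ∈ [0.3, 1.3) → IN Λ
#5 (-1,-4): internal coord -1 + (-4)·β' = -0.055728; -0.055728 ∉ [0.3, 1.3) → out

3, 4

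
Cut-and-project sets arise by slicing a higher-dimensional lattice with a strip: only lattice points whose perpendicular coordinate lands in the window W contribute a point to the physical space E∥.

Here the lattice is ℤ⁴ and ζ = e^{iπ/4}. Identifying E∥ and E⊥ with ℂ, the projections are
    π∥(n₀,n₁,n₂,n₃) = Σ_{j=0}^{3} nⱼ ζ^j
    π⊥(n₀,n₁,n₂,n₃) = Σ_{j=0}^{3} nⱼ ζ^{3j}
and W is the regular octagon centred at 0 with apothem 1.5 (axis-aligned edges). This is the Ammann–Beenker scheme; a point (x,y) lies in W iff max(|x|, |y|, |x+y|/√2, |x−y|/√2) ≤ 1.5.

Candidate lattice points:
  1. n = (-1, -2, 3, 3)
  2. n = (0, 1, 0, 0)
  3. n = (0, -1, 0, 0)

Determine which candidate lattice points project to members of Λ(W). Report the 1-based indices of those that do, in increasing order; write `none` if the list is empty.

π⊥(n) = n₀ + n₁ζ³ + n₂ζ⁶ + n₃ζ⁹ where ζ = e^{iπ/4}.
#1 (-1, -2, 3, 3): internal (2.5355, -2.2929); octagon support 3.4142 vs apothem 1.5 → ∉ W
#2 (0, 1, 0, 0): internal (-0.7071, 0.7071); octagon support 1.0000 vs apothem 1.5 → ∈ W
#3 (0, -1, 0, 0): internal (0.7071, -0.7071); octagon support 1.0000 vs apothem 1.5 → ∈ W

2, 3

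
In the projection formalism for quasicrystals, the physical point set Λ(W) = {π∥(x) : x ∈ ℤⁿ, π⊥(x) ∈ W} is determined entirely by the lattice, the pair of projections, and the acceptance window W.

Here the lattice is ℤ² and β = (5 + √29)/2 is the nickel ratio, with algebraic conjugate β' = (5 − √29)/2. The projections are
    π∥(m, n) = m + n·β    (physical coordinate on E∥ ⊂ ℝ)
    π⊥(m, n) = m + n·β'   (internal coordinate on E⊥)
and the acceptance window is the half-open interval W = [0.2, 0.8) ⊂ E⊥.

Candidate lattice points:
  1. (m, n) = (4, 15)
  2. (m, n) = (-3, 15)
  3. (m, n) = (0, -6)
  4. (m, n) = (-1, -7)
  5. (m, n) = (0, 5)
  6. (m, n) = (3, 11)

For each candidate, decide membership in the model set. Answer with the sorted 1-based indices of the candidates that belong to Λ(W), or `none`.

Numerically β ≈ 5.19258 and β' = −1/β ≈ -0.19258.
[1] lift (4,15): star map gives 1.11126; window check 0.2 ≤ 1.11126 < 0.8 is false → out
[2] lift (-3,15): star map gives -5.88874; window check 0.2 ≤ -5.88874 < 0.8 is false → out
[3] lift (0,-6): star map gives 1.15549; window check 0.2 ≤ 1.15549 < 0.8 is false → out
[4] lift (-1,-7): star map gives 0.34808; window check 0.2 ≤ 0.34808 < 0.8 is true → IN Λ
[5] lift (0,5): star map gives -0.96291; window check 0.2 ≤ -0.96291 < 0.8 is false → out
[6] lift (3,11): star map gives 0.88159; window check 0.2 ≤ 0.88159 < 0.8 is false → out

4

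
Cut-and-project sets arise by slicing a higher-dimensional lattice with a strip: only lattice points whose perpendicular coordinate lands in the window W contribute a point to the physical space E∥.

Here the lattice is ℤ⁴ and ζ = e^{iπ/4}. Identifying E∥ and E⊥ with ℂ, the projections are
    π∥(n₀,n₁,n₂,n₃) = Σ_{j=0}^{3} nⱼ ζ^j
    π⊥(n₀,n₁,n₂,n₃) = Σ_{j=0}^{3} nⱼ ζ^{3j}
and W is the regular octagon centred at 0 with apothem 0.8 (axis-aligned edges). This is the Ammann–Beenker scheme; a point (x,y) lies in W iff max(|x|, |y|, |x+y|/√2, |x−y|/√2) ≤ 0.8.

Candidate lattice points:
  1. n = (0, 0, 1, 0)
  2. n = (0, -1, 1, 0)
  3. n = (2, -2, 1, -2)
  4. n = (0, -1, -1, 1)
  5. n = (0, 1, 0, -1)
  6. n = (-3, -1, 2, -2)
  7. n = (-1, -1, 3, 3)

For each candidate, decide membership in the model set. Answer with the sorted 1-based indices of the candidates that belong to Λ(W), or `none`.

none

With ζ = e^{iπ/4} the internal vectors are ζ^0,ζ^3,ζ^6,ζ^9.
#1 (0, 0, 1, 0): internal (0.00000, -1.00000); octagon support 1.00000 vs apothem 0.8 → ∉ W
#2 (0, -1, 1, 0): internal (0.70711, -1.70711); octagon support 1.70711 vs apothem 0.8 → ∉ W
#3 (2, -2, 1, -2): internal (2.00000, -3.82843); octagon support 4.12132 vs apothem 0.8 → ∉ W
#4 (0, -1, -1, 1): internal (1.41421, 1.00000); octagon support 1.70711 vs apothem 0.8 → ∉ W
#5 (0, 1, 0, -1): internal (-1.41421, 0.00000); octagon support 1.41421 vs apothem 0.8 → ∉ W
#6 (-3, -1, 2, -2): internal (-3.70711, -4.12132); octagon support 5.53553 vs apothem 0.8 → ∉ W
#7 (-1, -1, 3, 3): internal (1.82843, -1.58579); octagon support 2.41421 vs apothem 0.8 → ∉ W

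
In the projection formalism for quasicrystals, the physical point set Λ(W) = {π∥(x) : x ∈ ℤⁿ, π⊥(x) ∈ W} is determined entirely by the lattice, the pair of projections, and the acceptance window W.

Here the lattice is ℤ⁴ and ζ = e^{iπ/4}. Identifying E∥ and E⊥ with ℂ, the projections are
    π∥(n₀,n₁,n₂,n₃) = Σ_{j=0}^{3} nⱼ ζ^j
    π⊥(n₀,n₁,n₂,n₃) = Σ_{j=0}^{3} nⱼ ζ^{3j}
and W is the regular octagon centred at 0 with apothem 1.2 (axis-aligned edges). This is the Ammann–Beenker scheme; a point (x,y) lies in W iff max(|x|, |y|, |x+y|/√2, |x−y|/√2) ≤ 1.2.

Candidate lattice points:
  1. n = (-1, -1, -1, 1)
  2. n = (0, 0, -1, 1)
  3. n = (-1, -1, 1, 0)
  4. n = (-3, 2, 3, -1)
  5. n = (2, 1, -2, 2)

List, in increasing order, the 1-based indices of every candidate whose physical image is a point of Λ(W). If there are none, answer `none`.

π⊥(n) = n₀ + n₁ζ³ + n₂ζ⁶ + n₃ζ⁹ where ζ = e^{iπ/4}.
candidate 1: n = (-1, -1, -1, 1) → π⊥ ≈ (+0.4142, +1.0000); max(|x|,|y|,|x±y|/√2) = 1.0000 ≤ 1.2 ⇒ ∈ W
candidate 2: n = (0, 0, -1, 1) → π⊥ ≈ (+0.7071, +1.7071); max(|x|,|y|,|x±y|/√2) = 1.7071 > 1.2 ⇒ ∉ W
candidate 3: n = (-1, -1, 1, 0) → π⊥ ≈ (-0.2929, -1.7071); max(|x|,|y|,|x±y|/√2) = 1.7071 > 1.2 ⇒ ∉ W
candidate 4: n = (-3, 2, 3, -1) → π⊥ ≈ (-5.1213, -2.2929); max(|x|,|y|,|x±y|/√2) = 5.2426 > 1.2 ⇒ ∉ W
candidate 5: n = (2, 1, -2, 2) → π⊥ ≈ (+2.7071, +4.1213); max(|x|,|y|,|x±y|/√2) = 4.8284 > 1.2 ⇒ ∉ W

1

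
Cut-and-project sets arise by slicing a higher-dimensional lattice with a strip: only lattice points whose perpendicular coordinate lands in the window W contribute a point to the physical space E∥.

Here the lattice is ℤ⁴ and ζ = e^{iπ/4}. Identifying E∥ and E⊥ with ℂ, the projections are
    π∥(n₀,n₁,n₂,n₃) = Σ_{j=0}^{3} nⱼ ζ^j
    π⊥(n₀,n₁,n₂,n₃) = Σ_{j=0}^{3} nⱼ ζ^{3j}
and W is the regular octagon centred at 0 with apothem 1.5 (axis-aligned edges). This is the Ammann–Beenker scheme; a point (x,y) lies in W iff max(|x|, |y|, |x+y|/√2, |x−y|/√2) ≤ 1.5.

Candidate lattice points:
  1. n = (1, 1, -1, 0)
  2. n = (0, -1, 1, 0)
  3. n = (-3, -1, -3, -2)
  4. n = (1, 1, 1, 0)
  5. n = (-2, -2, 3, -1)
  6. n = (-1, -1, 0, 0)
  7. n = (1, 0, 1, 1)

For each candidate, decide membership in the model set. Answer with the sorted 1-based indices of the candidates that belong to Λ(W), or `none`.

With ζ = e^{iπ/4} the internal vectors are ζ^0,ζ^3,ζ^6,ζ^9.
candidate 1: n = (1, 1, -1, 0) → π⊥ ≈ (+0.29289, +1.70711); max(|x|,|y|,|x±y|/√2) = 1.70711 > 1.5 ⇒ ∉ W
candidate 2: n = (0, -1, 1, 0) → π⊥ ≈ (+0.70711, -1.70711); max(|x|,|y|,|x±y|/√2) = 1.70711 > 1.5 ⇒ ∉ W
candidate 3: n = (-3, -1, -3, -2) → π⊥ ≈ (-3.70711, +0.87868); max(|x|,|y|,|x±y|/√2) = 3.70711 > 1.5 ⇒ ∉ W
candidate 4: n = (1, 1, 1, 0) → π⊥ ≈ (+0.29289, -0.29289); max(|x|,|y|,|x±y|/√2) = 0.41421 ≤ 1.5 ⇒ ∈ W
candidate 5: n = (-2, -2, 3, -1) → π⊥ ≈ (-1.29289, -5.12132); max(|x|,|y|,|x±y|/√2) = 5.12132 > 1.5 ⇒ ∉ W
candidate 6: n = (-1, -1, 0, 0) → π⊥ ≈ (-0.29289, -0.70711); max(|x|,|y|,|x±y|/√2) = 0.70711 ≤ 1.5 ⇒ ∈ W
candidate 7: n = (1, 0, 1, 1) → π⊥ ≈ (+1.70711, -0.29289); max(|x|,|y|,|x±y|/√2) = 1.70711 > 1.5 ⇒ ∉ W

4, 6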